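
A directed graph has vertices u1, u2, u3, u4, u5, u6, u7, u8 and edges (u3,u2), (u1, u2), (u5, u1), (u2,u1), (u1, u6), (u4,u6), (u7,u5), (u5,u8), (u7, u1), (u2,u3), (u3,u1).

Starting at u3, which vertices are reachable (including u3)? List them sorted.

u1, u2, u3, u6

Start at u3.
Its neighbours: u1, u2.
Then their neighbours: u6.
Nothing further is reachable.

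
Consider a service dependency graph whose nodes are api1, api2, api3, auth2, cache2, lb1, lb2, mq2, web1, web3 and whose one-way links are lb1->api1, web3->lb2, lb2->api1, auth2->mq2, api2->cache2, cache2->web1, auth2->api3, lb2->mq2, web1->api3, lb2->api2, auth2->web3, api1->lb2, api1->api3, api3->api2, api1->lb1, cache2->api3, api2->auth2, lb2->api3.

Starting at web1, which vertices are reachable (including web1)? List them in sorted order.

Start at web1.
Its neighbours: api3.
Then their neighbours: api2.
Then next layer: auth2, cache2.
Then next layer: mq2, web3.
Then next layer: lb2.
Then next layer: api1.
Then next layer: lb1.
Every vertex is now reached.

api1, api2, api3, auth2, cache2, lb1, lb2, mq2, web1, web3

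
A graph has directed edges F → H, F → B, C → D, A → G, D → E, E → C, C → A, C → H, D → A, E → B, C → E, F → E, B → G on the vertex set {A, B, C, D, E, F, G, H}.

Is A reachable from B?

No

Explore from B.
Distance 1: reach G.
The search from B is exhausted; no directed path reaches A.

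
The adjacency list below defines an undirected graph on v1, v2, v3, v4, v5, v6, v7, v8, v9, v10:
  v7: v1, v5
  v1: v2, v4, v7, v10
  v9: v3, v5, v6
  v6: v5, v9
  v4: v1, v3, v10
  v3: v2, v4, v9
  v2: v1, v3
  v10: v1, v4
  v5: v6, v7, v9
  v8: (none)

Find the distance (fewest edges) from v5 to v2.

3

Distance 0: v5.
Distance 1: v6, v7, v9.
Distance 2: v1, v3.
Distance 3: v2, v4, v10 — contains v2.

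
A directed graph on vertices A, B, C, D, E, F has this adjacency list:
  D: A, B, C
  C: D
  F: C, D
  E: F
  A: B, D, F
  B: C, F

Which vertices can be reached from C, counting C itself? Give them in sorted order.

A, B, C, D, F

Start at C.
Its neighbours: D.
Then their neighbours: A, B.
Then next layer: F.
Nothing further is reachable.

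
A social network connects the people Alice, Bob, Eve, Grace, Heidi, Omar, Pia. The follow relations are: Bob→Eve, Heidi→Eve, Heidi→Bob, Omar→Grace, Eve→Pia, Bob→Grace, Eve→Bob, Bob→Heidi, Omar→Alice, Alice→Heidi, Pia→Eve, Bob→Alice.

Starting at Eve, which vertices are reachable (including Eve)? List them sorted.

Start at Eve.
Its neighbours: Bob, Pia.
Then their neighbours: Alice, Grace, Heidi.
Nothing further is reachable.

Alice, Bob, Eve, Grace, Heidi, Pia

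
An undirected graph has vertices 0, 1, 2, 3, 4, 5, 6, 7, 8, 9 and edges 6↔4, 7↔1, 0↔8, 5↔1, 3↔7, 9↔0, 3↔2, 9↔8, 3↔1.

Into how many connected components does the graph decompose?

From 0: component {0, 8, 9}.
From 1: component {1, 2, 3, 5, 7}.
From 4: component {4, 6}.
That's 3 components.

3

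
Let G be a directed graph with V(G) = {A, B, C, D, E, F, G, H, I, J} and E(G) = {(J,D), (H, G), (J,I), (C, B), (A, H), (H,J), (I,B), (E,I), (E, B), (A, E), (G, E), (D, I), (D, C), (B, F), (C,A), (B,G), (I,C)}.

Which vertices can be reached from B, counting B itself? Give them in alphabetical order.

Start at B.
Its neighbours: F, G.
Then their neighbours: E.
Then next layer: I.
Then next layer: C.
Then next layer: A.
Then next layer: H.
Then next layer: J.
Then next layer: D.
Every vertex is now reached.

A, B, C, D, E, F, G, H, I, J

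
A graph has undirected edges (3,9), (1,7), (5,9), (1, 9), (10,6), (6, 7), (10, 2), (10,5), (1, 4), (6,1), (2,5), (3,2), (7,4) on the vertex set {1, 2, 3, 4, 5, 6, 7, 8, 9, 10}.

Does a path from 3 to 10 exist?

Yes

Explore from 3.
Distance 1: reach 2, 9.
Distance 2: reach 1, 5, 10.
Found 10.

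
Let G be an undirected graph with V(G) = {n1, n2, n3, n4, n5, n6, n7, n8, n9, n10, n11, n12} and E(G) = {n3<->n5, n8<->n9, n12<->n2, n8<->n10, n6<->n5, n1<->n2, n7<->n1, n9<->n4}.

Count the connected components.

From n1: component {n1, n2, n7, n12}.
From n3: component {n3, n5, n6}.
From n4: component {n4, n8, n9, n10}.
From n11: component {n11}.
That's 4 components.

4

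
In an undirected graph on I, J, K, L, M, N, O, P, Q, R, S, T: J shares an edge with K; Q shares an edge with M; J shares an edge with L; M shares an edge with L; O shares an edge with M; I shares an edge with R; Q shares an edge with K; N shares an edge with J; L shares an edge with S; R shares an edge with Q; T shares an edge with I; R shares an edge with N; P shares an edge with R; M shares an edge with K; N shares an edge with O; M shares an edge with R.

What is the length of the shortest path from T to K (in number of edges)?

Distance 0: T.
Distance 1: I.
Distance 2: R.
Distance 3: M, N, P, Q.
Distance 4: J, K, L, O — contains K.

4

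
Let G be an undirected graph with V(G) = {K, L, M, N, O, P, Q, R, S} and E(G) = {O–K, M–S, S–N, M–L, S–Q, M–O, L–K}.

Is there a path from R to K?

R has no edges, so nothing is reachable from it.

No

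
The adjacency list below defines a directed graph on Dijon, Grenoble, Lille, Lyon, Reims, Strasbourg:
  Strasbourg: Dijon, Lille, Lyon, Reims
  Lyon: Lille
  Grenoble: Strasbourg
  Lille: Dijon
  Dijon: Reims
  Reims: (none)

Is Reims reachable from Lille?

Yes

Explore from Lille.
Distance 1: reach Dijon.
Distance 2: reach Reims.
Found Reims.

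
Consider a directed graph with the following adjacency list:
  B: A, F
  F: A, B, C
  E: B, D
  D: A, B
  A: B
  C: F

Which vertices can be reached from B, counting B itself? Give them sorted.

Start at B.
Its neighbours: A, F.
Then their neighbours: C.
Nothing further is reachable.

A, B, C, F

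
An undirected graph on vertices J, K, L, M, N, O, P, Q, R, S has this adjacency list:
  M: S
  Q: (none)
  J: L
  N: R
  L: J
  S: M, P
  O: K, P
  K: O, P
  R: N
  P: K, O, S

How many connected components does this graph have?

From J: component {J, L}.
From K: component {K, M, O, P, S}.
From N: component {N, R}.
From Q: component {Q}.
That's 4 components.

4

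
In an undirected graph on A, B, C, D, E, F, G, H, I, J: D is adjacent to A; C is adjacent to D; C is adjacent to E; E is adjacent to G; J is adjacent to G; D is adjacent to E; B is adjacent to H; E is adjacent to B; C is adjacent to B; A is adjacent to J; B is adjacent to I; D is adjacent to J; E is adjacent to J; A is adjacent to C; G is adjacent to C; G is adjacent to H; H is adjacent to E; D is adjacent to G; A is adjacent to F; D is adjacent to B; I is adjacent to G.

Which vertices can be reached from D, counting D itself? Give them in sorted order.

A, B, C, D, E, F, G, H, I, J

Start at D.
Its neighbours: A, B, C, E, G, J.
Then their neighbours: F, H, I.
Every vertex is now reached.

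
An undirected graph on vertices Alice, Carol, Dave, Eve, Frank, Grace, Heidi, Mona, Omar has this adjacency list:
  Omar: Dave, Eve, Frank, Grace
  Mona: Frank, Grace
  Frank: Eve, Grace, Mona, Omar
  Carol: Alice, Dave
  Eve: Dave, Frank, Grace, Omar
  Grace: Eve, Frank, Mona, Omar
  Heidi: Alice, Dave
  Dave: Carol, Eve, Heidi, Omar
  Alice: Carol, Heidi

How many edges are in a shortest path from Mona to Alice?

Distance 0: Mona.
Distance 1: Frank, Grace.
Distance 2: Eve, Omar.
Distance 3: Dave.
Distance 4: Carol, Heidi.
Distance 5: Alice — contains Alice.

5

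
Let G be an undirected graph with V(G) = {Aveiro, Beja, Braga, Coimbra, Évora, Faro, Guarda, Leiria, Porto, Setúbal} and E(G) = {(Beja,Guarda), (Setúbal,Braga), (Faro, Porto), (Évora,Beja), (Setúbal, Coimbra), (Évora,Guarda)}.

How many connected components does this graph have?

5

From Aveiro: component {Aveiro}.
From Beja: component {Beja, Évora, Guarda}.
From Braga: component {Braga, Coimbra, Setúbal}.
From Faro: component {Faro, Porto}.
From Leiria: component {Leiria}.
That's 5 components.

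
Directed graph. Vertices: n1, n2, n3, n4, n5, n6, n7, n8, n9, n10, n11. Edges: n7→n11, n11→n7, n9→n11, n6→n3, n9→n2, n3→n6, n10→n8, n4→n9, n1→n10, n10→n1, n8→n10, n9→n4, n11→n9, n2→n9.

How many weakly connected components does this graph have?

4

From n1: component {n1, n8, n10}.
From n2: component {n2, n4, n7, n9, n11}.
From n3: component {n3, n6}.
From n5: component {n5}.
That's 4 components.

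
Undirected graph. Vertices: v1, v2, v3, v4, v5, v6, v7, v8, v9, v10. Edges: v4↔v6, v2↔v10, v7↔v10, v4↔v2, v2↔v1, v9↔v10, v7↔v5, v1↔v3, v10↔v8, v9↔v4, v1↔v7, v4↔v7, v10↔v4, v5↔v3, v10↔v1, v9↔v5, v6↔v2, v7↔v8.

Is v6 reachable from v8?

Yes

Explore from v8.
Distance 1: reach v7, v10.
Distance 2: reach v1, v2, v4, v5, v9.
Distance 3: reach v3, v6.
Found v6.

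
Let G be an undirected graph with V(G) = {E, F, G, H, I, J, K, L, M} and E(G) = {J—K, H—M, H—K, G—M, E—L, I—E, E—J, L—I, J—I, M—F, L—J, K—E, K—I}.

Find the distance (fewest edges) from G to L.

5

Distance 0: G.
Distance 1: M.
Distance 2: F, H.
Distance 3: K.
Distance 4: E, I, J.
Distance 5: L — contains L.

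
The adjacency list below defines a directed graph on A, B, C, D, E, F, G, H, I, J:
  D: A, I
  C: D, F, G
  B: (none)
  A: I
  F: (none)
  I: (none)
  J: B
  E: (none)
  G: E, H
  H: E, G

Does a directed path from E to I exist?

E has no outgoing edges, so nothing is reachable from it.

No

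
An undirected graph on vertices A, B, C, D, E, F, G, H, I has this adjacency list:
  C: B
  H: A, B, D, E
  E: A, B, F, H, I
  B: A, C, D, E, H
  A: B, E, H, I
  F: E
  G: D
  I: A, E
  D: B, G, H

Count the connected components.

From A: component {A, B, C, D, E, F, G, H, I}.
That's 1 component.

1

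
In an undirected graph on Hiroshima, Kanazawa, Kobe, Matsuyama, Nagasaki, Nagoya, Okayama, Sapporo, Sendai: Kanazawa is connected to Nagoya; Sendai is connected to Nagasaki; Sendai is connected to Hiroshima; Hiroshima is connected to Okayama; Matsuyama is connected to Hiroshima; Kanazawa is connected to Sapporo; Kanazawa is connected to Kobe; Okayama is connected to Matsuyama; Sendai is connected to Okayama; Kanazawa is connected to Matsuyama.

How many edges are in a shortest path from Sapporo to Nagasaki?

5

Distance 0: Sapporo.
Distance 1: Kanazawa.
Distance 2: Kobe, Matsuyama, Nagoya.
Distance 3: Hiroshima, Okayama.
Distance 4: Sendai.
Distance 5: Nagasaki — contains Nagasaki.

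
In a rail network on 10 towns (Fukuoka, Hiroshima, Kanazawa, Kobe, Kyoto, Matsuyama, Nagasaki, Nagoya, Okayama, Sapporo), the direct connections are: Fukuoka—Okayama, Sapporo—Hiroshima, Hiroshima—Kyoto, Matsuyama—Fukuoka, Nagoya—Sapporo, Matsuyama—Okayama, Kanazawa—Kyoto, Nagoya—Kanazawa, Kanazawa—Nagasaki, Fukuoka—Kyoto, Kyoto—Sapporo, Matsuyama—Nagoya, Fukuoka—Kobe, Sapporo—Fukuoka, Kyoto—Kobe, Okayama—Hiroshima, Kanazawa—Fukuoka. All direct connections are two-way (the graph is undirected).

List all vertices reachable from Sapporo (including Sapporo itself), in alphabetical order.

Start at Sapporo.
Its neighbours: Fukuoka, Hiroshima, Kyoto, Nagoya.
Then their neighbours: Kanazawa, Kobe, Matsuyama, Okayama.
Then next layer: Nagasaki.
Every vertex is now reached.

Fukuoka, Hiroshima, Kanazawa, Kobe, Kyoto, Matsuyama, Nagasaki, Nagoya, Okayama, Sapporo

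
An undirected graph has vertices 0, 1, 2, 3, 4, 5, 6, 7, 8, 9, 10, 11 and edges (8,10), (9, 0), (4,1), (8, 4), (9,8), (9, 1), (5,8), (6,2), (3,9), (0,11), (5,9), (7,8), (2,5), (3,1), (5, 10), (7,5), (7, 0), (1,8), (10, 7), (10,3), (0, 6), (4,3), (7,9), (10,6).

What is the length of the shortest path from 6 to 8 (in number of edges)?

Distance 0: 6.
Distance 1: 0, 2, 10.
Distance 2: 3, 5, 7, 8, 9, 11 — contains 8.

2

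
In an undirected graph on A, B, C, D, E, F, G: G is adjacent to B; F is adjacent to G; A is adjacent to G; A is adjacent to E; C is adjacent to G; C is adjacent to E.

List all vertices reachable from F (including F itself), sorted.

Start at F.
Its neighbours: G.
Then their neighbours: A, B, C.
Then next layer: E.
Nothing further is reachable.

A, B, C, E, F, G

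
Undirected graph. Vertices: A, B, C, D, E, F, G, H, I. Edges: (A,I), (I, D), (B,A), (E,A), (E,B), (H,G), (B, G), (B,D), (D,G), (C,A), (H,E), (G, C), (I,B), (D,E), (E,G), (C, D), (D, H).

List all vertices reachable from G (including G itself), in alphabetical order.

Start at G.
Its neighbours: B, C, D, E, H.
Then their neighbours: A, I.
Nothing further is reachable.

A, B, C, D, E, G, H, I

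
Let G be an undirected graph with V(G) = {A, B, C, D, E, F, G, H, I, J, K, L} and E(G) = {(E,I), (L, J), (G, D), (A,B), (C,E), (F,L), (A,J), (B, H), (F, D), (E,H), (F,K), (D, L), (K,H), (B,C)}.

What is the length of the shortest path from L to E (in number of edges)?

Distance 0: L.
Distance 1: D, F, J.
Distance 2: A, G, K.
Distance 3: B, H.
Distance 4: C, E — contains E.

4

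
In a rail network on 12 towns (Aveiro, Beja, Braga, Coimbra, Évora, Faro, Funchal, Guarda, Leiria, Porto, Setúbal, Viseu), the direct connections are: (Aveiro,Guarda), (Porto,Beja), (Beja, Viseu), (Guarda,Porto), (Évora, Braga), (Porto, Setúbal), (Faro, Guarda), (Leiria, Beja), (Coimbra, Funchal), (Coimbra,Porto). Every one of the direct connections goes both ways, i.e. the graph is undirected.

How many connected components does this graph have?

2

From Aveiro: component {Aveiro, Beja, Coimbra, Faro, Funchal, Guarda, Leiria, Porto, Setúbal, Viseu}.
From Braga: component {Braga, Évora}.
That's 2 components.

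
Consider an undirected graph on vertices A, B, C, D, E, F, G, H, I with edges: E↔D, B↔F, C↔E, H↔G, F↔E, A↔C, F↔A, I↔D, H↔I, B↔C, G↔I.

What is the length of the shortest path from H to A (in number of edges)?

Distance 0: H.
Distance 1: G, I.
Distance 2: D.
Distance 3: E.
Distance 4: C, F.
Distance 5: A, B — contains A.

5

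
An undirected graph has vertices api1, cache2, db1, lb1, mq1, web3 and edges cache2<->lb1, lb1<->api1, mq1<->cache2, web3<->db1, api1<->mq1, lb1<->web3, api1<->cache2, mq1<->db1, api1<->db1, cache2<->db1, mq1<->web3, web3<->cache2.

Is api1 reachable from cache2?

Yes

Explore from cache2.
Distance 1: reach api1, db1, lb1, mq1, web3.
Found api1.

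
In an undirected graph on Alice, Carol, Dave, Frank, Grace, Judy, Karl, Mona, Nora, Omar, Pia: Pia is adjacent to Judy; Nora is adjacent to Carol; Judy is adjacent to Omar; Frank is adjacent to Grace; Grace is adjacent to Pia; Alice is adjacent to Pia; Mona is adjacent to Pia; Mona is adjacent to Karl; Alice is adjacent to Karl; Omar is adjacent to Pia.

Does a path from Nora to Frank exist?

No

Explore from Nora.
Distance 1: reach Carol.
The search is exhausted without reaching Frank; it lies in a different component.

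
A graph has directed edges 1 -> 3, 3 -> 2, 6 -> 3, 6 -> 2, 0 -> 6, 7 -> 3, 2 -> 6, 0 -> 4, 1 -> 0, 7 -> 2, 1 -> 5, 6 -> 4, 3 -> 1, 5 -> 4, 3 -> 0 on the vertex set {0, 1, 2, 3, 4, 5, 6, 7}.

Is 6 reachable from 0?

Explore from 0.
Distance 1: reach 4, 6.
Found 6.

Yes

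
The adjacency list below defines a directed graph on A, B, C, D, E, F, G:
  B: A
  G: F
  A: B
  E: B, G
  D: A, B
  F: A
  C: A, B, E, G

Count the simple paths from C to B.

5

C→A→B
C→B
C→E→B
C→E→G→F→A→B
C→G→F→A→B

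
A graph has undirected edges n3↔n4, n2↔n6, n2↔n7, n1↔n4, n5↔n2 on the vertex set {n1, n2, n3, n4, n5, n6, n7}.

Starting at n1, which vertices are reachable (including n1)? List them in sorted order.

Start at n1.
Its neighbours: n4.
Then their neighbours: n3.
Nothing further is reachable.

n1, n3, n4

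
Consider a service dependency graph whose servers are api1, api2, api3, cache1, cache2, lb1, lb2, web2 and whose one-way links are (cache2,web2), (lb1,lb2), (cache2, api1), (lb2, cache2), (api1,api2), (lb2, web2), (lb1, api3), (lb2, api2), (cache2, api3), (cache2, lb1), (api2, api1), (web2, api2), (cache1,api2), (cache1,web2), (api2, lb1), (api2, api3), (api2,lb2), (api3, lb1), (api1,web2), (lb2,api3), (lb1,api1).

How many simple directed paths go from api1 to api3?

14

api1→api2→api3
api1→api2→lb1→api3
api1→api2→lb1→lb2→api3
api1→api2→lb1→lb2→cache2→api3
api1→api2→lb2→api3
api1→api2→lb2→cache2→api3
api1→api2→lb2→cache2→lb1→api3
api1→web2→api2→api3
api1→web2→api2→lb1→api3
api1→web2→api2→lb1→lb2→api3
api1→web2→api2→lb1→lb2→cache2→api3
api1→web2→api2→lb2→api3
api1→web2→api2→lb2→cache2→api3
api1→web2→api2→lb2→cache2→lb1→api3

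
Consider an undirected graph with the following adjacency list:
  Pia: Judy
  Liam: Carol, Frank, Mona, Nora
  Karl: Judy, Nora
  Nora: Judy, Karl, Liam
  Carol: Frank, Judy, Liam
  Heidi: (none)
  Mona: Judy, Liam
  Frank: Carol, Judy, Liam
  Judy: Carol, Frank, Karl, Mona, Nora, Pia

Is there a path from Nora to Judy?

Yes

Explore from Nora.
Distance 1: reach Judy, Karl, Liam.
Found Judy.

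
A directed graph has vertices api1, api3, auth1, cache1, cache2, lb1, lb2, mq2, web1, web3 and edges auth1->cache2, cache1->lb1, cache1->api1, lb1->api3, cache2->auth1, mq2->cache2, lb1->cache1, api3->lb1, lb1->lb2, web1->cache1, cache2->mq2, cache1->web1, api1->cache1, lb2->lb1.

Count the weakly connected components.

From api1: component {api1, api3, cache1, lb1, lb2, web1}.
From auth1: component {auth1, cache2, mq2}.
From web3: component {web3}.
That's 3 components.

3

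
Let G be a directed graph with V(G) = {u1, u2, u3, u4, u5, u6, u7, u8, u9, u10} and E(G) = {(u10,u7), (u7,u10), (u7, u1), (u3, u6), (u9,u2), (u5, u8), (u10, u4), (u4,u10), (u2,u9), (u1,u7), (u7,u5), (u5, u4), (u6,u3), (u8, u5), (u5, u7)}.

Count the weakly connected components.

3

From u1: component {u1, u4, u5, u7, u8, u10}.
From u2: component {u2, u9}.
From u3: component {u3, u6}.
That's 3 components.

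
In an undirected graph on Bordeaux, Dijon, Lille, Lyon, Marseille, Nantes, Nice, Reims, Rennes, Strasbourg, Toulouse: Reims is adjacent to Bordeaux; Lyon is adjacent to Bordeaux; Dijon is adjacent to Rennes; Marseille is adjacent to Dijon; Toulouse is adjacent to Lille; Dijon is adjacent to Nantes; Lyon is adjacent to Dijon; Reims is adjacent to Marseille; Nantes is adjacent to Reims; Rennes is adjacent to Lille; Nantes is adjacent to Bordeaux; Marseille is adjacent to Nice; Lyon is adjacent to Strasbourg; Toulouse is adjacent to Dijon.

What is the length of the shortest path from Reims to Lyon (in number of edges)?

2

Distance 0: Reims.
Distance 1: Bordeaux, Marseille, Nantes.
Distance 2: Dijon, Lyon, Nice — contains Lyon.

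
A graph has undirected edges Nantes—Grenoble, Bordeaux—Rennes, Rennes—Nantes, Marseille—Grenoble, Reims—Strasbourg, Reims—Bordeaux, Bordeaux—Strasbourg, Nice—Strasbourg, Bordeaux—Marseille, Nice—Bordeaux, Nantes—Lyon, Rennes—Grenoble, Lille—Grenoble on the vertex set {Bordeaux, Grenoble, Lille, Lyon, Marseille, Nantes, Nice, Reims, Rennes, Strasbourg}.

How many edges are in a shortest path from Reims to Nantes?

Distance 0: Reims.
Distance 1: Bordeaux, Strasbourg.
Distance 2: Marseille, Nice, Rennes.
Distance 3: Grenoble, Nantes — contains Nantes.

3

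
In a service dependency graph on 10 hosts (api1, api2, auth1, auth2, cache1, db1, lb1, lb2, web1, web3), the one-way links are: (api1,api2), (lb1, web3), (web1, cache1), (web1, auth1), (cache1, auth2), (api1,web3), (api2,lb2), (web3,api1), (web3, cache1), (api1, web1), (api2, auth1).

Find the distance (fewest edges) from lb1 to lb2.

4

Distance 0: lb1.
Distance 1: web3.
Distance 2: api1, cache1.
Distance 3: api2, auth2, web1.
Distance 4: auth1, lb2 — contains lb2.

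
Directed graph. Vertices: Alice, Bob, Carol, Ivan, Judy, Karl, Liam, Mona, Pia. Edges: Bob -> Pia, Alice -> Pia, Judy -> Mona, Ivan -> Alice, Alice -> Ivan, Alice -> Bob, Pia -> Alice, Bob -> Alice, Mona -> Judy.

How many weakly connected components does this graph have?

From Alice: component {Alice, Bob, Ivan, Pia}.
From Carol: component {Carol}.
From Judy: component {Judy, Mona}.
From Karl: component {Karl}.
From Liam: component {Liam}.
That's 5 components.

5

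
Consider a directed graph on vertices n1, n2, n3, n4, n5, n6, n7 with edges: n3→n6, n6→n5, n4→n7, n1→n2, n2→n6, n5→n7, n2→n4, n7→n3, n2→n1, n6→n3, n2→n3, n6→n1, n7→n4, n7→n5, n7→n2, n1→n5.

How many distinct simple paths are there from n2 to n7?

6

n2→n1→n5→n7
n2→n3→n6→n1→n5→n7
n2→n3→n6→n5→n7
n2→n4→n7
n2→n6→n1→n5→n7
n2→n6→n5→n7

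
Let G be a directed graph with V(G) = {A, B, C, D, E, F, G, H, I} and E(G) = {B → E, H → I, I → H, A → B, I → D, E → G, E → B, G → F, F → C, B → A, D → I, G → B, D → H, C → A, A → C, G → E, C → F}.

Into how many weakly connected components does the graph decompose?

From A: component {A, B, C, E, F, G}.
From D: component {D, H, I}.
That's 2 components.

2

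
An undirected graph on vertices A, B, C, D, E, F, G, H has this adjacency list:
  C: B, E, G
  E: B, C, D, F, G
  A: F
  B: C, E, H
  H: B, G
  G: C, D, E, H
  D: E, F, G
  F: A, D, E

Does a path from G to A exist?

Explore from G.
Distance 1: reach C, D, E, H.
Distance 2: reach B, F.
Distance 3: reach A.
Found A.

Yes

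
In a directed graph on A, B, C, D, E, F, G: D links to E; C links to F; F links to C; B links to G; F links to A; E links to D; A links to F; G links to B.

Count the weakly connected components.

3

From A: component {A, C, F}.
From B: component {B, G}.
From D: component {D, E}.
That's 3 components.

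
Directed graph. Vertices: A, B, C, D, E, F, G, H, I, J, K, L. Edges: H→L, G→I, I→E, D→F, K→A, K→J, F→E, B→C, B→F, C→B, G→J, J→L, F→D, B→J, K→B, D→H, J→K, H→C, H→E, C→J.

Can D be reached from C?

Explore from C.
Distance 1: reach B, J.
Distance 2: reach F, K, L.
Distance 3: reach A, D, E.
Found D.

Yes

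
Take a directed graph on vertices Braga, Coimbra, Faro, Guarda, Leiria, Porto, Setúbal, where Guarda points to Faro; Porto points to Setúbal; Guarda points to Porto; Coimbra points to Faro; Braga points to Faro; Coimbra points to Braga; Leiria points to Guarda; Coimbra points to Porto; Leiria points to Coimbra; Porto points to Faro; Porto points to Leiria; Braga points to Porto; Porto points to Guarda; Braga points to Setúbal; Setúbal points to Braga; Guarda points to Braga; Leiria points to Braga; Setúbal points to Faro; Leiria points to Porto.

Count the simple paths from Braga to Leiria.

1

Braga→Porto→Leiria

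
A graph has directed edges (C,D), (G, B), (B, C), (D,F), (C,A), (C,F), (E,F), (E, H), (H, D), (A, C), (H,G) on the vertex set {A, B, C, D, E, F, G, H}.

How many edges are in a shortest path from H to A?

4

Distance 0: H.
Distance 1: D, G.
Distance 2: B, F.
Distance 3: C.
Distance 4: A — contains A.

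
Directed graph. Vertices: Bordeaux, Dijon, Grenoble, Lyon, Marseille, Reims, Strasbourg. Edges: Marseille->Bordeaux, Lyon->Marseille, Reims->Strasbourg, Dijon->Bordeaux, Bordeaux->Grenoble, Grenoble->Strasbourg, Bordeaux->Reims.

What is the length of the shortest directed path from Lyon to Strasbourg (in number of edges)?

Distance 0: Lyon.
Distance 1: Marseille.
Distance 2: Bordeaux.
Distance 3: Grenoble, Reims.
Distance 4: Strasbourg — contains Strasbourg.

4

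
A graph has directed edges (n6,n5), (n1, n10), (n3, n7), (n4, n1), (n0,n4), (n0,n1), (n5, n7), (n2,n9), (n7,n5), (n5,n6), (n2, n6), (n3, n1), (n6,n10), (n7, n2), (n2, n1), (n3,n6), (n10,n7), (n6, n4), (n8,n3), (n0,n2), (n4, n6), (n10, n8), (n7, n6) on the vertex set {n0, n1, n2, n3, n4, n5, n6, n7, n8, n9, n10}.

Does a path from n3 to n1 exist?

Explore from n3.
Distance 1: reach n1, n6, n7.
Found n1.

Yes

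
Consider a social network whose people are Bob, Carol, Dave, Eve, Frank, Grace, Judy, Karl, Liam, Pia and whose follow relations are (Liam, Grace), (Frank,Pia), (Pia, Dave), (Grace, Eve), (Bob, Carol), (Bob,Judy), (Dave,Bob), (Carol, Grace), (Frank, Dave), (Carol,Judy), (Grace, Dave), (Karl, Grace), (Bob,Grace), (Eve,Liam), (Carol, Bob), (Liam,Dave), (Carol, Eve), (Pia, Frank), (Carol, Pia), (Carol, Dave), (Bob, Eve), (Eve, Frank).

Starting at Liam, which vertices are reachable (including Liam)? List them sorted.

Bob, Carol, Dave, Eve, Frank, Grace, Judy, Liam, Pia

Start at Liam.
Its neighbours: Dave, Grace.
Then their neighbours: Bob, Eve.
Then next layer: Carol, Frank, Judy.
Then next layer: Pia.
Nothing further is reachable.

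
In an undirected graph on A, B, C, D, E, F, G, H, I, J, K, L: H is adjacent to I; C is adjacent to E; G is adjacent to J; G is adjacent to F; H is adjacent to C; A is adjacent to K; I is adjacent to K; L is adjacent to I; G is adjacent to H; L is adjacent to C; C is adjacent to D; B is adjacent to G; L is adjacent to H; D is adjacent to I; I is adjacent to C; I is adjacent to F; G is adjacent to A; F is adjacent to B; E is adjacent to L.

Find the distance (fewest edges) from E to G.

3

Distance 0: E.
Distance 1: C, L.
Distance 2: D, H, I.
Distance 3: F, G, K — contains G.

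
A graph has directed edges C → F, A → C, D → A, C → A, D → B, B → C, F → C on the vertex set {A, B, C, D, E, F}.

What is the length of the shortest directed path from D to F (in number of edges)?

Distance 0: D.
Distance 1: A, B.
Distance 2: C.
Distance 3: F — contains F.

3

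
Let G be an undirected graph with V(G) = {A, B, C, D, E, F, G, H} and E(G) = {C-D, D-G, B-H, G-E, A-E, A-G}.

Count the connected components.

3

From A: component {A, C, D, E, G}.
From B: component {B, H}.
From F: component {F}.
That's 3 components.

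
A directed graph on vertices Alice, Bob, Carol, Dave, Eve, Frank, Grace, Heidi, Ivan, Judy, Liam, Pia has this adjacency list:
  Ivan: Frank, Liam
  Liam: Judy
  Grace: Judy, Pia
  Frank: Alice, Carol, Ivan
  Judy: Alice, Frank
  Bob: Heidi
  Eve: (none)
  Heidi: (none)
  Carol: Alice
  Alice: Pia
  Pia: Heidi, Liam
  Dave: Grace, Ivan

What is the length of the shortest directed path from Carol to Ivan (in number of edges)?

6

Distance 0: Carol.
Distance 1: Alice.
Distance 2: Pia.
Distance 3: Heidi, Liam.
Distance 4: Judy.
Distance 5: Frank.
Distance 6: Ivan — contains Ivan.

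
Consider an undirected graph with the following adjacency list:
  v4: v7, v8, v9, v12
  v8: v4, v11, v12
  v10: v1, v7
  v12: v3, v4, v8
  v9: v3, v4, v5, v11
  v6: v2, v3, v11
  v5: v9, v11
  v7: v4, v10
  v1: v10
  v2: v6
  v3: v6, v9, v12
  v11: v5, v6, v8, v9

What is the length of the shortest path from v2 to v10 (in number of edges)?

Distance 0: v2.
Distance 1: v6.
Distance 2: v3, v11.
Distance 3: v5, v8, v9, v12.
Distance 4: v4.
Distance 5: v7.
Distance 6: v10 — contains v10.

6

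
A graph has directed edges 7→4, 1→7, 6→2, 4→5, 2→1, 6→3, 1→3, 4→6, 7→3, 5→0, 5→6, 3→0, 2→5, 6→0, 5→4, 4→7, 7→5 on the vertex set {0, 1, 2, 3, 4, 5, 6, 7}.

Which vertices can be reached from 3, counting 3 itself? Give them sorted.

0, 3

Start at 3.
Its neighbours: 0.
Nothing further is reachable.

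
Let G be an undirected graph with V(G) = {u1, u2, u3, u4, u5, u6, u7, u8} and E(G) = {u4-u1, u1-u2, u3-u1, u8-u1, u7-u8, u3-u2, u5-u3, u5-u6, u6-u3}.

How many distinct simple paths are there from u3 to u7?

2

u3–u1–u8–u7
u3–u2–u1–u8–u7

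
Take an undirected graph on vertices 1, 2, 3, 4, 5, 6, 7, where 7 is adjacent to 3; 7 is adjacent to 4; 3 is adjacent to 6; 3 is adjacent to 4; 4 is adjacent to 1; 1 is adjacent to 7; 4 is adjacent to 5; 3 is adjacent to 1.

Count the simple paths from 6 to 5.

6–3–1–4–5
6–3–1–7–4–5
6–3–4–5
6–3–7–1–4–5
6–3–7–4–5

5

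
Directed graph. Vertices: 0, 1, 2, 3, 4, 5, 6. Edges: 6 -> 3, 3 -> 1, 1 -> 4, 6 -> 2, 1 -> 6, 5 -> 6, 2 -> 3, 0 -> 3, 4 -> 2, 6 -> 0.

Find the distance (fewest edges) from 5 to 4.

4

Distance 0: 5.
Distance 1: 6.
Distance 2: 0, 2, 3.
Distance 3: 1.
Distance 4: 4 — contains 4.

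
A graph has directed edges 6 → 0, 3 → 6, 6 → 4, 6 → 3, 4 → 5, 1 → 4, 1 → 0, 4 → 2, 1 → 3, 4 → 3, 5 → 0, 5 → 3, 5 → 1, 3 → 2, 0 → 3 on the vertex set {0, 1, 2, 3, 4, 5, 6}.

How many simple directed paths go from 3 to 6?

3→6

1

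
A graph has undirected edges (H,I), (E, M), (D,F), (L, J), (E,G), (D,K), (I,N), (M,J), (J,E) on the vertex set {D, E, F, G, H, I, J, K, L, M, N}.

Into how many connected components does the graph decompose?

From D: component {D, F, K}.
From E: component {E, G, J, L, M}.
From H: component {H, I, N}.
That's 3 components.

3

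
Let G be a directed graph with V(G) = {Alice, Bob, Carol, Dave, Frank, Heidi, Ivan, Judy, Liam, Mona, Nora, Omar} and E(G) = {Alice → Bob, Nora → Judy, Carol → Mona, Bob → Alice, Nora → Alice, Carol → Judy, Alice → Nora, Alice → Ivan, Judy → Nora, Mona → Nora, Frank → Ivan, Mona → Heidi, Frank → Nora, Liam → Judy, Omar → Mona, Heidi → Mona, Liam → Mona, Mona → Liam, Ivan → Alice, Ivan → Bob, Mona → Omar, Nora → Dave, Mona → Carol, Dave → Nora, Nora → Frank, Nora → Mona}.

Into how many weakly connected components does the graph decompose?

1

From Alice: component {Alice, Bob, Carol, Dave, Frank, Heidi, Ivan, Judy, Liam, Mona, Nora, Omar}.
That's 1 component.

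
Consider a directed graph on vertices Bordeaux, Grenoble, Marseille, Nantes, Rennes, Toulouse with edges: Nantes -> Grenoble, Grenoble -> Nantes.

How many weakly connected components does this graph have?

5

From Bordeaux: component {Bordeaux}.
From Grenoble: component {Grenoble, Nantes}.
From Marseille: component {Marseille}.
From Rennes: component {Rennes}.
From Toulouse: component {Toulouse}.
That's 5 components.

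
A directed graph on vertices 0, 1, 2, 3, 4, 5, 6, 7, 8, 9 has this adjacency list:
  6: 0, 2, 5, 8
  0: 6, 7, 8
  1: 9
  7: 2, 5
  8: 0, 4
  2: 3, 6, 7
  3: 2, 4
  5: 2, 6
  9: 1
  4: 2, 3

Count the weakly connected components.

From 0: component {0, 2, 3, 4, 5, 6, 7, 8}.
From 1: component {1, 9}.
That's 2 components.

2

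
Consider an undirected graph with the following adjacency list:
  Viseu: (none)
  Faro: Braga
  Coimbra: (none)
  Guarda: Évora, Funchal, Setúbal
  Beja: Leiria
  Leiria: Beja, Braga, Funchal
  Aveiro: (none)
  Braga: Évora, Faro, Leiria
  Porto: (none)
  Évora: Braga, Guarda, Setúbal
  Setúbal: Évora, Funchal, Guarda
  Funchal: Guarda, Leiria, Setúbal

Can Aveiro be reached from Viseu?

Viseu has no edges, so nothing is reachable from it.

No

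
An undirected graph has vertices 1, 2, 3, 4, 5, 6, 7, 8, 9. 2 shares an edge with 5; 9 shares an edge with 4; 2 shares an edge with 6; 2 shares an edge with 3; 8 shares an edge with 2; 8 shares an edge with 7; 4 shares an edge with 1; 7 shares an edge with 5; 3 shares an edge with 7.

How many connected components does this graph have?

From 1: component {1, 4, 9}.
From 2: component {2, 3, 5, 6, 7, 8}.
That's 2 components.

2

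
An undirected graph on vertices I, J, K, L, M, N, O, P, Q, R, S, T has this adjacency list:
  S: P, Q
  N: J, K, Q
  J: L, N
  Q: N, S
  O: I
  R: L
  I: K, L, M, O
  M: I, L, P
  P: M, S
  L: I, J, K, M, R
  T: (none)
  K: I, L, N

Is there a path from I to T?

No

Explore from I.
Distance 1: reach K, L, M, O.
Distance 2: reach J, N, P, R.
Distance 3: reach Q, S.
The search is exhausted without reaching T; it lies in a different component.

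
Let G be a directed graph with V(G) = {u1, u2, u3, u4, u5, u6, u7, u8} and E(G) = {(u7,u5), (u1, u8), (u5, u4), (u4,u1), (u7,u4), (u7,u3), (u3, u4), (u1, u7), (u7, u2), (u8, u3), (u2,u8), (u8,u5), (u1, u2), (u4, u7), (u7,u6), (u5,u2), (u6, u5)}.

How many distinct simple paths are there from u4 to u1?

u4→u1

1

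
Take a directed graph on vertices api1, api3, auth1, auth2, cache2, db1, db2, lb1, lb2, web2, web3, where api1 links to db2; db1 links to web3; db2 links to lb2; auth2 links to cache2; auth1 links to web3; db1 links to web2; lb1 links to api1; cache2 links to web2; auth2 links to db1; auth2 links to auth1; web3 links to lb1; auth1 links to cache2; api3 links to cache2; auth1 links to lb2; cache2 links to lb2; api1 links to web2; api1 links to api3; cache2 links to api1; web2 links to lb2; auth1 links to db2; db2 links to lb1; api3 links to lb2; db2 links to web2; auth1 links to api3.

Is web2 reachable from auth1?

Yes

Explore from auth1.
Distance 1: reach api3, cache2, db2, lb2, web3.
Distance 2: reach api1, lb1, web2.
Found web2.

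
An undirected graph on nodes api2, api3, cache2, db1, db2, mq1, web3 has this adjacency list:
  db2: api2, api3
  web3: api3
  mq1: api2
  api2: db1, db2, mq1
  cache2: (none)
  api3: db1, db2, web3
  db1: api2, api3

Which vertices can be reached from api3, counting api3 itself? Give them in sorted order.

Start at api3.
Its neighbours: db1, db2, web3.
Then their neighbours: api2.
Then next layer: mq1.
Nothing further is reachable.

api2, api3, db1, db2, mq1, web3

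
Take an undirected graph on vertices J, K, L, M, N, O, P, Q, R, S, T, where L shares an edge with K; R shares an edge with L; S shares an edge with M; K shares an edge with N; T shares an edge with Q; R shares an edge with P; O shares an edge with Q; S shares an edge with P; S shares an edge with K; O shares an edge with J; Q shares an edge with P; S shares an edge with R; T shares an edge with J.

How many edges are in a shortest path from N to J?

6

Distance 0: N.
Distance 1: K.
Distance 2: L, S.
Distance 3: M, P, R.
Distance 4: Q.
Distance 5: O, T.
Distance 6: J — contains J.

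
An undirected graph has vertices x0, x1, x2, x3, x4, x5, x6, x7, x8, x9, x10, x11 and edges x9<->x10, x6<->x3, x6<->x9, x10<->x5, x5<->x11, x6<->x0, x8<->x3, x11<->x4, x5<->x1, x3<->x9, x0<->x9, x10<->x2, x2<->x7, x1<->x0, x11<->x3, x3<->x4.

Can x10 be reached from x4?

Explore from x4.
Distance 1: reach x3, x11.
Distance 2: reach x5, x6, x8, x9.
Distance 3: reach x0, x1, x10.
Found x10.

Yes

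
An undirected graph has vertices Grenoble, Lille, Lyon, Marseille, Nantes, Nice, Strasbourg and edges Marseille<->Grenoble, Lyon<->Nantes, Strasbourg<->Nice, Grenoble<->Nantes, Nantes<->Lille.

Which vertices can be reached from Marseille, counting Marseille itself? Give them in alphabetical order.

Grenoble, Lille, Lyon, Marseille, Nantes

Start at Marseille.
Its neighbours: Grenoble.
Then their neighbours: Nantes.
Then next layer: Lille, Lyon.
Nothing further is reachable.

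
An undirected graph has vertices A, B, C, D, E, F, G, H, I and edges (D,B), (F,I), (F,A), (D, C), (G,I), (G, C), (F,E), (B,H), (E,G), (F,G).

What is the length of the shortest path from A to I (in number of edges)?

2

Distance 0: A.
Distance 1: F.
Distance 2: E, G, I — contains I.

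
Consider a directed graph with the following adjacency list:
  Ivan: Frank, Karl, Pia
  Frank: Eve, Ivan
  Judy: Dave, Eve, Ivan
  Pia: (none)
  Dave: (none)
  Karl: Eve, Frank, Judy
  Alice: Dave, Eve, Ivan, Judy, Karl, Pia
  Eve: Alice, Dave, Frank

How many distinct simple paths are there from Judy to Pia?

Judy→Eve→Alice→Ivan→Pia
Judy→Eve→Alice→Karl→Frank→Ivan→Pia
Judy→Eve→Alice→Pia
Judy→Eve→Frank→Ivan→Pia
Judy→Ivan→Frank→Eve→Alice→Pia
Judy→Ivan→Karl→Eve→Alice→Pia
Judy→Ivan→Karl→Frank→Eve→Alice→Pia
Judy→Ivan→Pia

8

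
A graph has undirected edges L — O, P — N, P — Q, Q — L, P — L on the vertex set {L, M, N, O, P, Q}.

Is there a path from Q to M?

Explore from Q.
Distance 1: reach L, P.
Distance 2: reach N, O.
The search is exhausted without reaching M; it lies in a different component.

No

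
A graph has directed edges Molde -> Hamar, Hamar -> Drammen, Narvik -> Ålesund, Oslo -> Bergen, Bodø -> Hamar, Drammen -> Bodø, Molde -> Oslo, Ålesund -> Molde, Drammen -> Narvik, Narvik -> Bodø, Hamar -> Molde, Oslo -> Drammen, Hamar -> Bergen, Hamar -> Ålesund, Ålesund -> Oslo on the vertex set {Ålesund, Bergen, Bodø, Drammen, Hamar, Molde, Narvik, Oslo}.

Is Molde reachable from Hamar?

Yes

Explore from Hamar.
Distance 1: reach Ålesund, Bergen, Drammen, Molde.
Found Molde.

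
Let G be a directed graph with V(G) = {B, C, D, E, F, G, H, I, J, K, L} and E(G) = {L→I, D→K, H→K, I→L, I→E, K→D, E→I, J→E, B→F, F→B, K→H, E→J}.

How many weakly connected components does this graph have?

5

From B: component {B, F}.
From C: component {C}.
From D: component {D, H, K}.
From E: component {E, I, J, L}.
From G: component {G}.
That's 5 components.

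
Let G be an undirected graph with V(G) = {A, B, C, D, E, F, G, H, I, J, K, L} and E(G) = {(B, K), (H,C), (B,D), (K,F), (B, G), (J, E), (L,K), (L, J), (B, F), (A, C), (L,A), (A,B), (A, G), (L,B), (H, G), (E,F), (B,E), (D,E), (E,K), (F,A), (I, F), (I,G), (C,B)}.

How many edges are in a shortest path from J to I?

Distance 0: J.
Distance 1: E, L.
Distance 2: A, B, D, F, K.
Distance 3: C, G, I — contains I.

3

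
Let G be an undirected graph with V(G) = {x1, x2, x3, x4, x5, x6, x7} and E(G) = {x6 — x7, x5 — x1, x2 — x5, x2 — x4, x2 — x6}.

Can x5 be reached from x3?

No

x3 has no edges, so nothing is reachable from it.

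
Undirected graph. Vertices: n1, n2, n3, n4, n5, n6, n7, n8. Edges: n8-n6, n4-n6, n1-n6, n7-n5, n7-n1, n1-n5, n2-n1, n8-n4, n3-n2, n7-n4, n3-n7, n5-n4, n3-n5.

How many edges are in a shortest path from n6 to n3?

3

Distance 0: n6.
Distance 1: n1, n4, n8.
Distance 2: n2, n5, n7.
Distance 3: n3 — contains n3.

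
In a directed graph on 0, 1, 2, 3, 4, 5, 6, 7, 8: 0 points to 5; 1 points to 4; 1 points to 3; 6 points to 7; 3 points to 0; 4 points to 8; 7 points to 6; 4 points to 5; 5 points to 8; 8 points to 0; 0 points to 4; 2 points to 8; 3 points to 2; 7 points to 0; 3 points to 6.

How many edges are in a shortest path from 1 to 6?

Distance 0: 1.
Distance 1: 3, 4.
Distance 2: 0, 2, 5, 6, 8 — contains 6.

2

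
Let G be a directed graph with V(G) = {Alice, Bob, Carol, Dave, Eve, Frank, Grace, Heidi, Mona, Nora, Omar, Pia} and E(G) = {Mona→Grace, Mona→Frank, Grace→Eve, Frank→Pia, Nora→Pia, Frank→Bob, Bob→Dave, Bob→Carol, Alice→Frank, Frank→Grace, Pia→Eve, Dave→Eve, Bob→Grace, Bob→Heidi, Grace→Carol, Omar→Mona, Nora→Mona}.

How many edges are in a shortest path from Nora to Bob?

Distance 0: Nora.
Distance 1: Mona, Pia.
Distance 2: Eve, Frank, Grace.
Distance 3: Bob, Carol — contains Bob.

3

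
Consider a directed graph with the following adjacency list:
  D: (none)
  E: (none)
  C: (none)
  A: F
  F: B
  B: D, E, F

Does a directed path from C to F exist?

C has no outgoing edges, so nothing is reachable from it.

No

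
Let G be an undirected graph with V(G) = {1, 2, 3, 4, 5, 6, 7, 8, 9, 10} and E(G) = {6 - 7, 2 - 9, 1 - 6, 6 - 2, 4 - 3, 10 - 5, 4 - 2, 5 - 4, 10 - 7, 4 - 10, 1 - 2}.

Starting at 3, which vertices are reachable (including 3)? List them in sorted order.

1, 2, 3, 4, 5, 6, 7, 9, 10

Start at 3.
Its neighbours: 4.
Then their neighbours: 2, 5, 10.
Then next layer: 1, 6, 7, 9.
Nothing further is reachable.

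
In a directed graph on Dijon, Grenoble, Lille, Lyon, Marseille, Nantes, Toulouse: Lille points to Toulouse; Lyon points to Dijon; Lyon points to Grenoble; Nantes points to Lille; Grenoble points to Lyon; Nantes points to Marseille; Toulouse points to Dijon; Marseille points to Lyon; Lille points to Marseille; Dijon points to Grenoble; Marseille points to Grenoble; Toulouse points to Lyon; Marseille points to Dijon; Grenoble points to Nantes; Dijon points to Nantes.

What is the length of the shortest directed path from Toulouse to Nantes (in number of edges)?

Distance 0: Toulouse.
Distance 1: Dijon, Lyon.
Distance 2: Grenoble, Nantes — contains Nantes.

2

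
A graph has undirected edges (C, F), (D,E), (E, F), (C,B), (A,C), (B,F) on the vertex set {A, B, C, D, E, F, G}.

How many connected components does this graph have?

From A: component {A, B, C, D, E, F}.
From G: component {G}.
That's 2 components.

2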